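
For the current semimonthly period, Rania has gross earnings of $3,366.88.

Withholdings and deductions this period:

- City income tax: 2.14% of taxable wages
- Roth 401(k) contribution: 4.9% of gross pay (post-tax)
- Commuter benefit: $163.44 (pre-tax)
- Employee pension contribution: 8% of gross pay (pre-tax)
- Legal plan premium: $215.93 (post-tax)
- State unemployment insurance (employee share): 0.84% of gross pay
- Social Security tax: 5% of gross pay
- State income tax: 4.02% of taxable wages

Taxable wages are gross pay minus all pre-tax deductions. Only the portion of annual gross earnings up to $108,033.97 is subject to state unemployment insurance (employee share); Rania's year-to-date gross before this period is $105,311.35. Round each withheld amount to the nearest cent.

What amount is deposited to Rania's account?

Commuter benefit: $163.44
Employee pension contribution: $3,366.88 × 0.08 = $269.35
Pre-tax total = $163.44 + $269.35 = $432.79
Taxable wages = $3,366.88 − $432.79 = $2,934.09
City income tax: $2,934.09 × 0.0214 = $62.79
State income tax: $2,934.09 × 0.0402 = $117.95
Social Security tax: $3,366.88 × 0.05 = $168.34
State unemployment insurance (employee share): only $108,033.97 − $105,311.35 = $2,722.62 of this check is subject → $2,722.62 × 0.0084 = $22.87
Legal plan premium: $215.93
Roth 401(k) contribution: $3,366.88 × 0.049 = $164.98
Total deductions = $163.44 + $269.35 + $62.79 + $117.95 + $168.34 + $22.87 + $215.93 + $164.98 = $1,185.65
Net pay = $3,366.88 − $1,185.65 = $2,181.23

$2,181.23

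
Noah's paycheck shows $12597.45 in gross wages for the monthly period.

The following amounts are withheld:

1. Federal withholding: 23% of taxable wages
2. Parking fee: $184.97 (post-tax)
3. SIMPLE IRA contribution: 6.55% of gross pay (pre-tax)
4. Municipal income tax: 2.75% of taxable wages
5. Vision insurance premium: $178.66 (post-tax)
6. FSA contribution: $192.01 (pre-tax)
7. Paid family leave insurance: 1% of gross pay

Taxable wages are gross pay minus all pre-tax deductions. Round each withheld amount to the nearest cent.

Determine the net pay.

$8108.78

FSA contribution: $192.01
SIMPLE IRA contribution: $12597.45 × 0.0655 = $825.13
Pre-tax total = $192.01 + $825.13 = $1017.14
Taxable wages = $12597.45 − $1017.14 = $11580.31
Federal withholding: $11580.31 × 0.23 = $2663.47
Municipal income tax: $11580.31 × 0.0275 = $318.46
Paid family leave insurance: $12597.45 × 0.01 = $125.97
Parking fee: $184.97
Vision insurance premium: $178.66
Total deductions = $192.01 + $825.13 + $2663.47 + $318.46 + $125.97 + $184.97 + $178.66 = $4488.67
Net pay = $12597.45 − $4488.67 = $8108.78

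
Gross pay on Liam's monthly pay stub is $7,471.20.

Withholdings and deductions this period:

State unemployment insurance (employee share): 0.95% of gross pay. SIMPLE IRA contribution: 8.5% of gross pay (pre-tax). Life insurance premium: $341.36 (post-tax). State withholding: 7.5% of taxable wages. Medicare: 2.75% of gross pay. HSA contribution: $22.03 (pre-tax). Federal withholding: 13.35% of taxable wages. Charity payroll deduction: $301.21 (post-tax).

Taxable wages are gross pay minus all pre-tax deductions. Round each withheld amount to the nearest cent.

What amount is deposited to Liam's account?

SIMPLE IRA contribution: $7,471.20 × 0.085 = $635.05
HSA contribution: $22.03
Pre-tax total = $635.05 + $22.03 = $657.08
Taxable wages = $7,471.20 − $657.08 = $6,814.12
State withholding: $6,814.12 × 0.075 = $511.06
Federal withholding: $6,814.12 × 0.1335 = $909.69
State unemployment insurance (employee share): $7,471.20 × 0.0095 = $70.98
Medicare: $7,471.20 × 0.0275 = $205.46
Life insurance premium: $341.36
Charity payroll deduction: $301.21
Total deductions = $635.05 + $22.03 + $511.06 + $909.69 + $70.98 + $205.46 + $341.36 + $301.21 = $2,996.84
Net pay = $7,471.20 − $2,996.84 = $4,474.36

$4,474.36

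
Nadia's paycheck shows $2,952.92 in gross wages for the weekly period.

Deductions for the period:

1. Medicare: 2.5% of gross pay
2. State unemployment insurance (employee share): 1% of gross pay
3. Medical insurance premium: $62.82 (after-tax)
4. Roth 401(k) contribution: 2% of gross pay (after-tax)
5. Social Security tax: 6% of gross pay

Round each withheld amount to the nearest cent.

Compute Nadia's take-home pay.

Medicare: $2,952.92 × 0.025 = $73.82
State unemployment insurance (employee share): $2,952.92 × 0.01 = $29.53
Social Security tax: $2,952.92 × 0.06 = $177.18
Medical insurance premium: $62.82
Roth 401(k) contribution: $2,952.92 × 0.02 = $59.06
Total deductions = $73.82 + $29.53 + $177.18 + $62.82 + $59.06 = $402.41
Net pay = $2,952.92 − $402.41 = $2,550.51

$2,550.51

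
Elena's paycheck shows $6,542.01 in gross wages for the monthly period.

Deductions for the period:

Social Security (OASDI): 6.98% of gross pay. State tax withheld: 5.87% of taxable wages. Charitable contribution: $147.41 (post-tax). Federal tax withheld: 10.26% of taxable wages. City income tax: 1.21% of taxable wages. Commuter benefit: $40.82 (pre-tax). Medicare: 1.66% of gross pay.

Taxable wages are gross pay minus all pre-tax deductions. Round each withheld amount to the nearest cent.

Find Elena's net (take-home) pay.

Commuter benefit: $40.82
Taxable wages = $6,542.01 − $40.82 = $6,501.19
Federal tax withheld: $6,501.19 × 0.1026 = $667.02
State tax withheld: $6,501.19 × 0.0587 = $381.62
City income tax: $6,501.19 × 0.0121 = $78.66
Social Security (OASDI): $6,542.01 × 0.0698 = $456.63
Medicare: $6,542.01 × 0.0166 = $108.60
Charitable contribution: $147.41
Total deductions = $40.82 + $667.02 + $381.62 + $78.66 + $456.63 + $108.60 + $147.41 = $1,880.76
Net pay = $6,542.01 − $1,880.76 = $4,661.25

$4,661.25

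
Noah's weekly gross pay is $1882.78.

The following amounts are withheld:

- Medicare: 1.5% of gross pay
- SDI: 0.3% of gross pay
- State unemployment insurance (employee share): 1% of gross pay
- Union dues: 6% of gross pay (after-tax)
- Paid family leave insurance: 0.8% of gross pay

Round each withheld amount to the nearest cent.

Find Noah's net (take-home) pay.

SDI: $1882.78 × 0.003 = $5.65
State unemployment insurance (employee share): $1882.78 × 0.01 = $18.83
Medicare: $1882.78 × 0.015 = $28.24
Paid family leave insurance: $1882.78 × 0.008 = $15.06
Union dues: $1882.78 × 0.06 = $112.97
Total deductions = $5.65 + $18.83 + $28.24 + $15.06 + $112.97 = $180.75
Net pay = $1882.78 − $180.75 = $1702.03

$1702.03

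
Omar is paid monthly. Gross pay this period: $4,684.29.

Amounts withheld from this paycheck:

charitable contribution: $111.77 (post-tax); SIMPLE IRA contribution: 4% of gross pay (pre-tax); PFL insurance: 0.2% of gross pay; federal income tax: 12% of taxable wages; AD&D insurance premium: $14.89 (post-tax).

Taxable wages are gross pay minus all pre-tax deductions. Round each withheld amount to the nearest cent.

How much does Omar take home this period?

$3,821.26

SIMPLE IRA contribution: $4,684.29 × 0.04 = $187.37
Taxable wages = $4,684.29 − $187.37 = $4,496.92
Federal income tax: $4,496.92 × 0.12 = $539.63
PFL insurance: $4,684.29 × 0.002 = $9.37
AD&D insurance premium: $14.89
Charitable contribution: $111.77
Total deductions = $187.37 + $539.63 + $9.37 + $14.89 + $111.77 = $863.03
Net pay = $4,684.29 − $863.03 = $3,821.26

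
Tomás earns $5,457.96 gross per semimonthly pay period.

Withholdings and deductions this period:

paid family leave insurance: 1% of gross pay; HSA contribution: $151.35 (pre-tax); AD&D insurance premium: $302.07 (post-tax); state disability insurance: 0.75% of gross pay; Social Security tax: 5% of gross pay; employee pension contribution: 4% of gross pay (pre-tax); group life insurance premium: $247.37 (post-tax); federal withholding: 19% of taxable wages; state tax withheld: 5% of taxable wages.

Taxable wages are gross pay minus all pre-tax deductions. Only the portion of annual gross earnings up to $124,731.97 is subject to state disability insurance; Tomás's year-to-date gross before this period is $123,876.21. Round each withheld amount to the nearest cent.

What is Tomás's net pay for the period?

Employee pension contribution: $5,457.96 × 0.04 = $218.32
HSA contribution: $151.35
Pre-tax total = $218.32 + $151.35 = $369.67
Taxable wages = $5,457.96 − $369.67 = $5,088.29
Federal withholding: $5,088.29 × 0.19 = $966.78
State tax withheld: $5,088.29 × 0.05 = $254.41
Social Security tax: $5,457.96 × 0.05 = $272.90
State disability insurance: only $124,731.97 − $123,876.21 = $855.76 of this check is subject → $855.76 × 0.0075 = $6.42
Paid family leave insurance: $5,457.96 × 0.01 = $54.58
AD&D insurance premium: $302.07
Group life insurance premium: $247.37
Total deductions = $218.32 + $151.35 + $966.78 + $254.41 + $272.90 + $6.42 + $54.58 + $302.07 + $247.37 = $2,474.20
Net pay = $5,457.96 − $2,474.20 = $2,983.76

$2,983.76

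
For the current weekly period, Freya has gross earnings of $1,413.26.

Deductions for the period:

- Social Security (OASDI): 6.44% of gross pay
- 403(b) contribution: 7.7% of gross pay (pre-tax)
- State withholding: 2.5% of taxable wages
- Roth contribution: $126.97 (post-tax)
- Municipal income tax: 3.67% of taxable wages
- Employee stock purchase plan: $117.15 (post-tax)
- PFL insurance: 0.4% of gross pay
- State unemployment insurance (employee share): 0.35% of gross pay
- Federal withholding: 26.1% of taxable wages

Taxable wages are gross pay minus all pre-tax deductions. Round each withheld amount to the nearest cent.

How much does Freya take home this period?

403(b) contribution: $1,413.26 × 0.077 = $108.82
Taxable wages = $1,413.26 − $108.82 = $1,304.44
State withholding: $1,304.44 × 0.025 = $32.61
Federal withholding: $1,304.44 × 0.261 = $340.46
Municipal income tax: $1,304.44 × 0.0367 = $47.87
Social Security (OASDI): $1,413.26 × 0.0644 = $91.01
State unemployment insurance (employee share): $1,413.26 × 0.0035 = $4.95
PFL insurance: $1,413.26 × 0.004 = $5.65
Employee stock purchase plan: $117.15
Roth contribution: $126.97
Total deductions = $108.82 + $32.61 + $340.46 + $47.87 + $91.01 + $4.95 + $5.65 + $117.15 + $126.97 = $875.49
Net pay = $1,413.26 − $875.49 = $537.77

$537.77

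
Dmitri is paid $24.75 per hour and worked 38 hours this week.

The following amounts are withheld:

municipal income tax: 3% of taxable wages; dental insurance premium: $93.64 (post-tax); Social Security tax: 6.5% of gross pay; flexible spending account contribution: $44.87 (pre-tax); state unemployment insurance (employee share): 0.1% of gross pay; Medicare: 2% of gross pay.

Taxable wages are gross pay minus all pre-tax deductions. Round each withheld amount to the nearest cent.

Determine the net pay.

$694.24

Gross pay: 38 × $24.75 = $940.50
Flexible spending account contribution: $44.87
Taxable wages = $940.50 − $44.87 = $895.63
Municipal income tax: $895.63 × 0.03 = $26.87
Medicare: $940.50 × 0.02 = $18.81
State unemployment insurance (employee share): $940.50 × 0.001 = $0.94
Social Security tax: $940.50 × 0.065 = $61.13
Dental insurance premium: $93.64
Total deductions = $44.87 + $26.87 + $18.81 + $0.94 + $61.13 + $93.64 = $246.26
Net pay = $940.50 − $246.26 = $694.24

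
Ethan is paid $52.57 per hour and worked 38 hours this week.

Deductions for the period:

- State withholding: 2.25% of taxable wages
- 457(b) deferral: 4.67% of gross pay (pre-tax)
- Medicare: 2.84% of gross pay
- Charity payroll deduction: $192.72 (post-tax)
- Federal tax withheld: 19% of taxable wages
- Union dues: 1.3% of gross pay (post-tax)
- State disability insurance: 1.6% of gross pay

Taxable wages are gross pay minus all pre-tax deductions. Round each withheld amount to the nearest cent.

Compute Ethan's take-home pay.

Gross pay: 38 × $52.57 = $1997.66
457(b) deferral: $1997.66 × 0.0467 = $93.29
Taxable wages = $1997.66 − $93.29 = $1904.37
Federal tax withheld: $1904.37 × 0.19 = $361.83
State withholding: $1904.37 × 0.0225 = $42.85
Medicare: $1997.66 × 0.0284 = $56.73
State disability insurance: $1997.66 × 0.016 = $31.96
Charity payroll deduction: $192.72
Union dues: $1997.66 × 0.013 = $25.97
Total deductions = $93.29 + $361.83 + $42.85 + $56.73 + $31.96 + $192.72 + $25.97 = $805.35
Net pay = $1997.66 − $805.35 = $1192.31

$1192.31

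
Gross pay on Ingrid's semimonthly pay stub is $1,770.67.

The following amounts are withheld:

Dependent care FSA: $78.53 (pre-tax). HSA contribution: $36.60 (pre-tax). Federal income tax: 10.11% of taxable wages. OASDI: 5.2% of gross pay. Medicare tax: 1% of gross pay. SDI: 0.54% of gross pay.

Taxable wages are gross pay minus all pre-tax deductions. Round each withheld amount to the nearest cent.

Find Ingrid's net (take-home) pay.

$1,368.82

HSA contribution: $36.60
Dependent care FSA: $78.53
Pre-tax total = $36.60 + $78.53 = $115.13
Taxable wages = $1,770.67 − $115.13 = $1,655.54
Federal income tax: $1,655.54 × 0.1011 = $167.38
Medicare tax: $1,770.67 × 0.01 = $17.71
OASDI: $1,770.67 × 0.052 = $92.07
SDI: $1,770.67 × 0.0054 = $9.56
Total deductions = $36.60 + $78.53 + $167.38 + $17.71 + $92.07 + $9.56 = $401.85
Net pay = $1,770.67 − $401.85 = $1,368.82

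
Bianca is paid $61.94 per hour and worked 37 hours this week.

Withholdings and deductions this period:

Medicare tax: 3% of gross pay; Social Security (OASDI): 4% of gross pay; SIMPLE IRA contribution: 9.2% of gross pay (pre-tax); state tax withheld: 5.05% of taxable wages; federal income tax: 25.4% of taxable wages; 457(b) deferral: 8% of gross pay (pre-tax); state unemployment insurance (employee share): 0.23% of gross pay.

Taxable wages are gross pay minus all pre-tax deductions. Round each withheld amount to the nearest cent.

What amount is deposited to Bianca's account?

$1154.09

Gross pay: 37 × $61.94 = $2291.78
SIMPLE IRA contribution: $2291.78 × 0.092 = $210.84
457(b) deferral: $2291.78 × 0.08 = $183.34
Pre-tax total = $210.84 + $183.34 = $394.18
Taxable wages = $2291.78 − $394.18 = $1897.60
State tax withheld: $1897.60 × 0.0505 = $95.83
Federal income tax: $1897.60 × 0.254 = $481.99
Medicare tax: $2291.78 × 0.03 = $68.75
State unemployment insurance (employee share): $2291.78 × 0.0023 = $5.27
Social Security (OASDI): $2291.78 × 0.04 = $91.67
Total deductions = $210.84 + $183.34 + $95.83 + $481.99 + $68.75 + $5.27 + $91.67 = $1137.69
Net pay = $2291.78 − $1137.69 = $1154.09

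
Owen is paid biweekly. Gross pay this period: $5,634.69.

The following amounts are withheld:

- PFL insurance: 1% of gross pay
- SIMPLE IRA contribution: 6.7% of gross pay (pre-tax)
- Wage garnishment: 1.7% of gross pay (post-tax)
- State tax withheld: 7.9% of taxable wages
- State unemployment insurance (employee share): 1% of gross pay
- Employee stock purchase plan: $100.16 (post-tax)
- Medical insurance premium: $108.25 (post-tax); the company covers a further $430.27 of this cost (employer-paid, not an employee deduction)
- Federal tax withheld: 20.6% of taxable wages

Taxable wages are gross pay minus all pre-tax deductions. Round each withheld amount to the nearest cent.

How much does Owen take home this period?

$3,341.97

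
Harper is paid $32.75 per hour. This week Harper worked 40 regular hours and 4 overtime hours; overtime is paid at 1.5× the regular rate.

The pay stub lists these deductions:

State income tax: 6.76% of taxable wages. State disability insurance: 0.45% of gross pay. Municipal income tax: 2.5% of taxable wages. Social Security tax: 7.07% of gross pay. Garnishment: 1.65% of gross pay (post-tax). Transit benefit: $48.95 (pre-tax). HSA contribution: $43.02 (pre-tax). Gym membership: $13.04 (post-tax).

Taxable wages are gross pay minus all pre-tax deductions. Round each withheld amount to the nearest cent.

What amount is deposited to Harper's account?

Regular pay: 40 × $32.75 = $1,310.00
Overtime pay: 4 × $32.75 × 1.5 = $196.50
Gross pay = $1,310.00 + $196.50 = $1,506.50
HSA contribution: $43.02
Transit benefit: $48.95
Pre-tax total = $43.02 + $48.95 = $91.97
Taxable wages = $1,506.50 − $91.97 = $1,414.53
State income tax: $1,414.53 × 0.0676 = $95.62
Municipal income tax: $1,414.53 × 0.025 = $35.36
State disability insurance: $1,506.50 × 0.0045 = $6.78
Social Security tax: $1,506.50 × 0.0707 = $106.51
Gym membership: $13.04
Garnishment: $1,506.50 × 0.0165 = $24.86
Total deductions = $43.02 + $48.95 + $95.62 + $35.36 + $6.78 + $106.51 + $13.04 + $24.86 = $374.14
Net pay = $1,506.50 − $374.14 = $1,132.36

$1,132.36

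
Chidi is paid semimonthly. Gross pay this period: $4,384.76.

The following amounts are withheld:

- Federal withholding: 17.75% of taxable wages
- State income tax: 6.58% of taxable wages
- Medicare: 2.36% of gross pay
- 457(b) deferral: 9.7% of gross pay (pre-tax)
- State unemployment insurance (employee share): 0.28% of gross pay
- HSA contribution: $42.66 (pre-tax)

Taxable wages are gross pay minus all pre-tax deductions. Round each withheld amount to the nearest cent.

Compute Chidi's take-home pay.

HSA contribution: $42.66
457(b) deferral: $4,384.76 × 0.097 = $425.32
Pre-tax total = $42.66 + $425.32 = $467.98
Taxable wages = $4,384.76 − $467.98 = $3,916.78
State income tax: $3,916.78 × 0.0658 = $257.72
Federal withholding: $3,916.78 × 0.1775 = $695.23
State unemployment insurance (employee share): $4,384.76 × 0.0028 = $12.28
Medicare: $4,384.76 × 0.0236 = $103.48
Total deductions = $42.66 + $425.32 + $257.72 + $695.23 + $12.28 + $103.48 = $1,536.69
Net pay = $4,384.76 − $1,536.69 = $2,848.07

$2,848.07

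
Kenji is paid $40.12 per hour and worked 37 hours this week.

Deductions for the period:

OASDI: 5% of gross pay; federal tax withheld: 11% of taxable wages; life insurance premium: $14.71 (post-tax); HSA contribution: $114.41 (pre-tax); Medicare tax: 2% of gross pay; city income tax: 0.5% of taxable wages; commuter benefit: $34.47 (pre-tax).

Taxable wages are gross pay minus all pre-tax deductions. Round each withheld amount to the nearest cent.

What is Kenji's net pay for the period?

Gross pay: 37 × $40.12 = $1,484.44
HSA contribution: $114.41
Commuter benefit: $34.47
Pre-tax total = $114.41 + $34.47 = $148.88
Taxable wages = $1,484.44 − $148.88 = $1,335.56
Federal tax withheld: $1,335.56 × 0.11 = $146.91
City income tax: $1,335.56 × 0.005 = $6.68
Medicare tax: $1,484.44 × 0.02 = $29.69
OASDI: $1,484.44 × 0.05 = $74.22
Life insurance premium: $14.71
Total deductions = $114.41 + $34.47 + $146.91 + $6.68 + $29.69 + $74.22 + $14.71 = $421.09
Net pay = $1,484.44 − $421.09 = $1,063.35

$1,063.35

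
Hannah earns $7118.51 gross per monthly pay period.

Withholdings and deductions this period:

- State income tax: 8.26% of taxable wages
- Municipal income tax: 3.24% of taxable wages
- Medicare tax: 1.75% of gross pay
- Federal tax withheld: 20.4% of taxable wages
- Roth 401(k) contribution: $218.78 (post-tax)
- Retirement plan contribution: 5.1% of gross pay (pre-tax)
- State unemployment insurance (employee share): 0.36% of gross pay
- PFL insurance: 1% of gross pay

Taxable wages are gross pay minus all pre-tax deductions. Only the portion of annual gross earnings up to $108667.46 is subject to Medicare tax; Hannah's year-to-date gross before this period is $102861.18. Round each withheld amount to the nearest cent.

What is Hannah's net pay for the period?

$4183.26

Retirement plan contribution: $7118.51 × 0.051 = $363.04
Taxable wages = $7118.51 − $363.04 = $6755.47
Federal tax withheld: $6755.47 × 0.204 = $1378.12
Municipal income tax: $6755.47 × 0.0324 = $218.88
State income tax: $6755.47 × 0.0826 = $558.00
PFL insurance: $7118.51 × 0.01 = $71.19
State unemployment insurance (employee share): $7118.51 × 0.0036 = $25.63
Medicare tax: only $108667.46 − $102861.18 = $5806.28 of this check is subject → $5806.28 × 0.0175 = $101.61
Roth 401(k) contribution: $218.78
Total deductions = $363.04 + $1378.12 + $218.88 + $558.00 + $71.19 + $25.63 + $101.61 + $218.78 = $2935.25
Net pay = $7118.51 − $2935.25 = $4183.26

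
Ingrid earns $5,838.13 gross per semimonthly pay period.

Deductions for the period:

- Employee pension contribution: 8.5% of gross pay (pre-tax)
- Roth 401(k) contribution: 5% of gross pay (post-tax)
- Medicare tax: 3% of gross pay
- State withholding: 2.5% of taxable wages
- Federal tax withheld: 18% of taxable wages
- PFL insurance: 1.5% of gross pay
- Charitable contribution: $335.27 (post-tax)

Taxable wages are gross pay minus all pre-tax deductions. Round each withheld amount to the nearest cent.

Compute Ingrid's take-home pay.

Employee pension contribution: $5,838.13 × 0.085 = $496.24
Taxable wages = $5,838.13 − $496.24 = $5,341.89
State withholding: $5,341.89 × 0.025 = $133.55
Federal tax withheld: $5,341.89 × 0.18 = $961.54
PFL insurance: $5,838.13 × 0.015 = $87.57
Medicare tax: $5,838.13 × 0.03 = $175.14
Charitable contribution: $335.27
Roth 401(k) contribution: $5,838.13 × 0.05 = $291.91
Total deductions = $496.24 + $133.55 + $961.54 + $87.57 + $175.14 + $335.27 + $291.91 = $2,481.22
Net pay = $5,838.13 − $2,481.22 = $3,356.91

$3,356.91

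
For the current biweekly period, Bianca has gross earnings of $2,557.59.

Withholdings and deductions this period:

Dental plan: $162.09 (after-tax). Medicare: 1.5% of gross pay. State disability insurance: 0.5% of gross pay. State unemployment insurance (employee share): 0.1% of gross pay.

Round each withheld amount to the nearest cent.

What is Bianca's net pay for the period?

$2,341.79

State disability insurance: $2,557.59 × 0.005 = $12.79
Medicare: $2,557.59 × 0.015 = $38.36
State unemployment insurance (employee share): $2,557.59 × 0.001 = $2.56
Dental plan: $162.09
Total deductions = $12.79 + $38.36 + $2.56 + $162.09 = $215.80
Net pay = $2,557.59 − $215.80 = $2,341.79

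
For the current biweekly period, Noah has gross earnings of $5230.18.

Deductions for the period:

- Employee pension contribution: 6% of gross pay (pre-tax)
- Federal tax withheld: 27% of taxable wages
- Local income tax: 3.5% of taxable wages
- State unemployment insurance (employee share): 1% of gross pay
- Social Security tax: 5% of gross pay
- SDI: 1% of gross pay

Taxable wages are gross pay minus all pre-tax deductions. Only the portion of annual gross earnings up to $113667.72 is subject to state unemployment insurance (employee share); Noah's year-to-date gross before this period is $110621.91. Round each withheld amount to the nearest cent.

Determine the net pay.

Employee pension contribution: $5230.18 × 0.06 = $313.81
Taxable wages = $5230.18 − $313.81 = $4916.37
Federal tax withheld: $4916.37 × 0.27 = $1327.42
Local income tax: $4916.37 × 0.035 = $172.07
State unemployment insurance (employee share): only $113667.72 − $110621.91 = $3045.81 of this check is subject → $3045.81 × 0.01 = $30.46
Social Security tax: $5230.18 × 0.05 = $261.51
SDI: $5230.18 × 0.01 = $52.30
Total deductions = $313.81 + $1327.42 + $172.07 + $30.46 + $261.51 + $52.30 = $2157.57
Net pay = $5230.18 − $2157.57 = $3072.61

$3072.61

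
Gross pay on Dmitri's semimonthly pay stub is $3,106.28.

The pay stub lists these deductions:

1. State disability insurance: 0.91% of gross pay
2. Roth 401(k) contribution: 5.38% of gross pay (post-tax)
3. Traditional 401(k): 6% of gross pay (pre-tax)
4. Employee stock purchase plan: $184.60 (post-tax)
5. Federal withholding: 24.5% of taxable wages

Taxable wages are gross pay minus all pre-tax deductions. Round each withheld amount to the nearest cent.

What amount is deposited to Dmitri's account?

$1,824.53

Traditional 401(k): $3,106.28 × 0.06 = $186.38
Taxable wages = $3,106.28 − $186.38 = $2,919.90
Federal withholding: $2,919.90 × 0.245 = $715.38
State disability insurance: $3,106.28 × 0.0091 = $28.27
Employee stock purchase plan: $184.60
Roth 401(k) contribution: $3,106.28 × 0.0538 = $167.12
Total deductions = $186.38 + $715.38 + $28.27 + $184.60 + $167.12 = $1,281.75
Net pay = $3,106.28 − $1,281.75 = $1,824.53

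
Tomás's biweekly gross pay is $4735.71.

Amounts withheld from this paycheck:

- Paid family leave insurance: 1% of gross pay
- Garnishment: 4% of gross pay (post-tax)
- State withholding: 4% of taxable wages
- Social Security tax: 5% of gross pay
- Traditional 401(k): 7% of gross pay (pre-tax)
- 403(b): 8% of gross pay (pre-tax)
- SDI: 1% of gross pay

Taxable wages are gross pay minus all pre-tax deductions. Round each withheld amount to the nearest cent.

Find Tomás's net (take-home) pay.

$3343.40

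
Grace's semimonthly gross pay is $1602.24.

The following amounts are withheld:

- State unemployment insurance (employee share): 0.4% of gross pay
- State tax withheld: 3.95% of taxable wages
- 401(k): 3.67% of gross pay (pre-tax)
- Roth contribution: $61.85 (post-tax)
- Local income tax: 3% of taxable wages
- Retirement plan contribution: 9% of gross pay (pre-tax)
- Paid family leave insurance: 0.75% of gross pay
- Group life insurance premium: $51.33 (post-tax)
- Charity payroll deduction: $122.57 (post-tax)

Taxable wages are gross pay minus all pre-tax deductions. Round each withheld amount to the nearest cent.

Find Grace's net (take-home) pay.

Retirement plan contribution: $1602.24 × 0.09 = $144.20
401(k): $1602.24 × 0.0367 = $58.80
Pre-tax total = $144.20 + $58.80 = $203.00
Taxable wages = $1602.24 − $203.00 = $1399.24
Local income tax: $1399.24 × 0.03 = $41.98
State tax withheld: $1399.24 × 0.0395 = $55.27
Paid family leave insurance: $1602.24 × 0.0075 = $12.02
State unemployment insurance (employee share): $1602.24 × 0.004 = $6.41
Charity payroll deduction: $122.57
Roth contribution: $61.85
Group life insurance premium: $51.33
Total deductions = $144.20 + $58.80 + $41.98 + $55.27 + $12.02 + $6.41 + $122.57 + $61.85 + $51.33 = $554.43
Net pay = $1602.24 − $554.43 = $1047.81

$1047.81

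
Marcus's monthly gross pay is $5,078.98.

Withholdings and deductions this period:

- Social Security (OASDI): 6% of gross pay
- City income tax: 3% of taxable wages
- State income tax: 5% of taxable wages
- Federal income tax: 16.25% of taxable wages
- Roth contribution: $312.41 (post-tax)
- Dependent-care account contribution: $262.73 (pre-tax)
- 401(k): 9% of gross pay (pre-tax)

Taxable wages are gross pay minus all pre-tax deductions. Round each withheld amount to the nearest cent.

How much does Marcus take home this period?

Dependent-care account contribution: $262.73
401(k): $5,078.98 × 0.09 = $457.11
Pre-tax total = $262.73 + $457.11 = $719.84
Taxable wages = $5,078.98 − $719.84 = $4,359.14
City income tax: $4,359.14 × 0.03 = $130.77
Federal income tax: $4,359.14 × 0.1625 = $708.36
State income tax: $4,359.14 × 0.05 = $217.96
Social Security (OASDI): $5,078.98 × 0.06 = $304.74
Roth contribution: $312.41
Total deductions = $262.73 + $457.11 + $130.77 + $708.36 + $217.96 + $304.74 + $312.41 = $2,394.08
Net pay = $5,078.98 − $2,394.08 = $2,684.90

$2,684.90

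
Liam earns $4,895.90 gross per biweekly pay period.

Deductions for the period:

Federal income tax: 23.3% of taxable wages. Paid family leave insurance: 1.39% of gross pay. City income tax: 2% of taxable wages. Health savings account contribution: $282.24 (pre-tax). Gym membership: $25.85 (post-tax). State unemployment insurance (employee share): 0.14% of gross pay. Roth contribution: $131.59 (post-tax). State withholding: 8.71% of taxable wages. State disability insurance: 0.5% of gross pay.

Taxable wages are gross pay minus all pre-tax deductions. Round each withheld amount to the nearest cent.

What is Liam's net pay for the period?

$2,787.74

Health savings account contribution: $282.24
Taxable wages = $4,895.90 − $282.24 = $4,613.66
Federal income tax: $4,613.66 × 0.233 = $1,074.98
City income tax: $4,613.66 × 0.02 = $92.27
State withholding: $4,613.66 × 0.0871 = $401.85
State disability insurance: $4,895.90 × 0.005 = $24.48
Paid family leave insurance: $4,895.90 × 0.0139 = $68.05
State unemployment insurance (employee share): $4,895.90 × 0.0014 = $6.85
Roth contribution: $131.59
Gym membership: $25.85
Total deductions = $282.24 + $1,074.98 + $92.27 + $401.85 + $24.48 + $68.05 + $6.85 + $131.59 + $25.85 = $2,108.16
Net pay = $4,895.90 − $2,108.16 = $2,787.74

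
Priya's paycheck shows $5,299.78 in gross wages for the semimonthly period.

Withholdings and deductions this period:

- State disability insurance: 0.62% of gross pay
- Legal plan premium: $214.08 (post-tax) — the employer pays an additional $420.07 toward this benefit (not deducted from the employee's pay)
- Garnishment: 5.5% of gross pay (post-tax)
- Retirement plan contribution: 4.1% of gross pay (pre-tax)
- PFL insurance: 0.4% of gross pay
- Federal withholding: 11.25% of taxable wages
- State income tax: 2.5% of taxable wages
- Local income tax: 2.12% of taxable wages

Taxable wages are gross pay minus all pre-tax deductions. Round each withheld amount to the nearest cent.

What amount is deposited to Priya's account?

$3,716.27

Retirement plan contribution: $5,299.78 × 0.041 = $217.29
Taxable wages = $5,299.78 − $217.29 = $5,082.49
Federal withholding: $5,082.49 × 0.1125 = $571.78
State income tax: $5,082.49 × 0.025 = $127.06
Local income tax: $5,082.49 × 0.0212 = $107.75
State disability insurance: $5,299.78 × 0.0062 = $32.86
PFL insurance: $5,299.78 × 0.004 = $21.20
Garnishment: $5,299.78 × 0.055 = $291.49
Legal plan premium: $214.08
(Employer's $420.07 toward legal plan premium is not withheld from the employee.)
Total deductions = $217.29 + $571.78 + $127.06 + $107.75 + $32.86 + $21.20 + $291.49 + $214.08 = $1,583.51
Net pay = $5,299.78 − $1,583.51 = $3,716.27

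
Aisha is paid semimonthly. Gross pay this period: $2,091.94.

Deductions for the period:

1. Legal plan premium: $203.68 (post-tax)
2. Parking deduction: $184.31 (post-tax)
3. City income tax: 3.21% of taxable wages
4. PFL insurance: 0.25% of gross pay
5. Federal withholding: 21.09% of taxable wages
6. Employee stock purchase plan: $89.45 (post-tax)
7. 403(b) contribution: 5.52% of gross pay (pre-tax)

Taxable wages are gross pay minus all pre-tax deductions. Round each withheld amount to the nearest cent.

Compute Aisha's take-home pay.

$1,013.51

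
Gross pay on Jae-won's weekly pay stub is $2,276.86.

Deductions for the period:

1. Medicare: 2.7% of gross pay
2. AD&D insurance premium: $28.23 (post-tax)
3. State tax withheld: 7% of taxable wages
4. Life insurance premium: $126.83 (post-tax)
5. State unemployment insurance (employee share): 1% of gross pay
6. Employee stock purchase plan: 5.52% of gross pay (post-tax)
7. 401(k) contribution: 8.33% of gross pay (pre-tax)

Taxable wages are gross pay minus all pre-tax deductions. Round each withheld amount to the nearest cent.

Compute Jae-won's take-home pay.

401(k) contribution: $2,276.86 × 0.0833 = $189.66
Taxable wages = $2,276.86 − $189.66 = $2,087.20
State tax withheld: $2,087.20 × 0.07 = $146.10
State unemployment insurance (employee share): $2,276.86 × 0.01 = $22.77
Medicare: $2,276.86 × 0.027 = $61.48
AD&D insurance premium: $28.23
Life insurance premium: $126.83
Employee stock purchase plan: $2,276.86 × 0.0552 = $125.68
Total deductions = $189.66 + $146.10 + $22.77 + $61.48 + $28.23 + $126.83 + $125.68 = $700.75
Net pay = $2,276.86 − $700.75 = $1,576.11

$1,576.11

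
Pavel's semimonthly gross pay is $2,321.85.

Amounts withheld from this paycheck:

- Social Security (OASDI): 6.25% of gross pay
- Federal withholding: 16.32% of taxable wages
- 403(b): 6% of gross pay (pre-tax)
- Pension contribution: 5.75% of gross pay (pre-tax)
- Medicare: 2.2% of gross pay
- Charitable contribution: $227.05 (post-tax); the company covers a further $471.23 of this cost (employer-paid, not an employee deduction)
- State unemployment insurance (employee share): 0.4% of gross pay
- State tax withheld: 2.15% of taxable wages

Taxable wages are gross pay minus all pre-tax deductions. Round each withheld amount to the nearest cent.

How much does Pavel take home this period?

Pension contribution: $2,321.85 × 0.0575 = $133.51
403(b): $2,321.85 × 0.06 = $139.31
Pre-tax total = $133.51 + $139.31 = $272.82
Taxable wages = $2,321.85 − $272.82 = $2,049.03
Federal withholding: $2,049.03 × 0.1632 = $334.40
State tax withheld: $2,049.03 × 0.0215 = $44.05
Medicare: $2,321.85 × 0.022 = $51.08
Social Security (OASDI): $2,321.85 × 0.0625 = $145.12
State unemployment insurance (employee share): $2,321.85 × 0.004 = $9.29
Charitable contribution: $227.05
(Employer's $471.23 toward charitable contribution is not withheld from the employee.)
Total deductions = $133.51 + $139.31 + $334.40 + $44.05 + $51.08 + $145.12 + $9.29 + $227.05 = $1,083.81
Net pay = $2,321.85 − $1,083.81 = $1,238.04

$1,238.04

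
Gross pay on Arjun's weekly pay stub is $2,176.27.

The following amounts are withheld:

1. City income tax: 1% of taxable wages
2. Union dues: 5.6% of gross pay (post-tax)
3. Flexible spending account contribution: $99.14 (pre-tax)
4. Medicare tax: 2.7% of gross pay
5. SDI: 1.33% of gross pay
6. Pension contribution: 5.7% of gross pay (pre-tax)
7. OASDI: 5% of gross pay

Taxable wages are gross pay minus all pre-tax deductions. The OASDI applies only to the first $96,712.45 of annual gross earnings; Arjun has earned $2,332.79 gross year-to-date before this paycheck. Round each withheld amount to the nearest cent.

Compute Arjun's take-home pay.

$1,615.17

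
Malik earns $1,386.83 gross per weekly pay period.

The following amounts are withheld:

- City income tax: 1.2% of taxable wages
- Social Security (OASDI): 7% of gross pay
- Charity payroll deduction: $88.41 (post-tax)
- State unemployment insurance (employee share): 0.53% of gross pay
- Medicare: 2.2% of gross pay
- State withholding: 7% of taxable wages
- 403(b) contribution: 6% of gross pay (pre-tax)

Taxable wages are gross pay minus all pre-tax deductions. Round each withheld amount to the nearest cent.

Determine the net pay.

$973.38

403(b) contribution: $1,386.83 × 0.06 = $83.21
Taxable wages = $1,386.83 − $83.21 = $1,303.62
City income tax: $1,303.62 × 0.012 = $15.64
State withholding: $1,303.62 × 0.07 = $91.25
State unemployment insurance (employee share): $1,386.83 × 0.0053 = $7.35
Social Security (OASDI): $1,386.83 × 0.07 = $97.08
Medicare: $1,386.83 × 0.022 = $30.51
Charity payroll deduction: $88.41
Total deductions = $83.21 + $15.64 + $91.25 + $7.35 + $97.08 + $30.51 + $88.41 = $413.45
Net pay = $1,386.83 − $413.45 = $973.38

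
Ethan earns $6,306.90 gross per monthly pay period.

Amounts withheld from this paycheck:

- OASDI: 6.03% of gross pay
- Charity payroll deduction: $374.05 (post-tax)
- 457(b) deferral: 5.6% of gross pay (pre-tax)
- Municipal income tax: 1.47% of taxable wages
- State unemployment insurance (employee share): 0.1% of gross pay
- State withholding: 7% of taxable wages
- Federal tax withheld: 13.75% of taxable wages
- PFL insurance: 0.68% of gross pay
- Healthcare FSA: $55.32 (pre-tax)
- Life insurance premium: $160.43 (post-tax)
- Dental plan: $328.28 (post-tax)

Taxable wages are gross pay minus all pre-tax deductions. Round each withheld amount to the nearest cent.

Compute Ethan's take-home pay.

$3,295.49

Healthcare FSA: $55.32
457(b) deferral: $6,306.90 × 0.056 = $353.19
Pre-tax total = $55.32 + $353.19 = $408.51
Taxable wages = $6,306.90 − $408.51 = $5,898.39
State withholding: $5,898.39 × 0.07 = $412.89
Municipal income tax: $5,898.39 × 0.0147 = $86.71
Federal tax withheld: $5,898.39 × 0.1375 = $811.03
OASDI: $6,306.90 × 0.0603 = $380.31
State unemployment insurance (employee share): $6,306.90 × 0.001 = $6.31
PFL insurance: $6,306.90 × 0.0068 = $42.89
Dental plan: $328.28
Charity payroll deduction: $374.05
Life insurance premium: $160.43
Total deductions = $55.32 + $353.19 + $412.89 + $86.71 + $811.03 + $380.31 + $6.31 + $42.89 + $328.28 + $374.05 + $160.43 = $3,011.41
Net pay = $6,306.90 − $3,011.41 = $3,295.49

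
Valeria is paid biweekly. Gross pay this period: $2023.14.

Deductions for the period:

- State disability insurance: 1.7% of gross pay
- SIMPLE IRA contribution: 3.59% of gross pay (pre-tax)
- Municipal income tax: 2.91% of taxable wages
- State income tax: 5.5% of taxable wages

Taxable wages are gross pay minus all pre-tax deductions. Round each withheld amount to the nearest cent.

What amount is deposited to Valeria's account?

$1752.08

SIMPLE IRA contribution: $2023.14 × 0.0359 = $72.63
Taxable wages = $2023.14 − $72.63 = $1950.51
State income tax: $1950.51 × 0.055 = $107.28
Municipal income tax: $1950.51 × 0.0291 = $56.76
State disability insurance: $2023.14 × 0.017 = $34.39
Total deductions = $72.63 + $107.28 + $56.76 + $34.39 = $271.06
Net pay = $2023.14 − $271.06 = $1752.08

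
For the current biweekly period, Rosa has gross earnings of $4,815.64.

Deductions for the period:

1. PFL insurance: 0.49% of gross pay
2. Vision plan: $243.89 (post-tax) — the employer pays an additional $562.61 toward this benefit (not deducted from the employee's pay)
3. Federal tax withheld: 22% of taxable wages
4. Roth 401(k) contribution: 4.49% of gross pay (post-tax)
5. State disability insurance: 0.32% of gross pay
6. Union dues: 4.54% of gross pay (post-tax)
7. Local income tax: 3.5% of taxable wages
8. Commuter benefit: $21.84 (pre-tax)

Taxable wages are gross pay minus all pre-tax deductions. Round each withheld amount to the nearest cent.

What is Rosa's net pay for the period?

$2,853.63

Commuter benefit: $21.84
Taxable wages = $4,815.64 − $21.84 = $4,793.80
Local income tax: $4,793.80 × 0.035 = $167.78
Federal tax withheld: $4,793.80 × 0.22 = $1,054.64
State disability insurance: $4,815.64 × 0.0032 = $15.41
PFL insurance: $4,815.64 × 0.0049 = $23.60
Roth 401(k) contribution: $4,815.64 × 0.0449 = $216.22
Union dues: $4,815.64 × 0.0454 = $218.63
Vision plan: $243.89
(Employer's $562.61 toward vision plan is not withheld from the employee.)
Total deductions = $21.84 + $167.78 + $1,054.64 + $15.41 + $23.60 + $216.22 + $218.63 + $243.89 = $1,962.01
Net pay = $4,815.64 − $1,962.01 = $2,853.63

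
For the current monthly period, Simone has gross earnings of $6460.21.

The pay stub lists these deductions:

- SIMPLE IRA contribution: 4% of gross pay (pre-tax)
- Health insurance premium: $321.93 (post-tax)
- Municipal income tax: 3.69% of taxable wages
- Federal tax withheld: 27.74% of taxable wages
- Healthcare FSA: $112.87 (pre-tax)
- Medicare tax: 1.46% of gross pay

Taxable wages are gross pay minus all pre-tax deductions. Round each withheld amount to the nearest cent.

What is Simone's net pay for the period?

$3758.93

Healthcare FSA: $112.87
SIMPLE IRA contribution: $6460.21 × 0.04 = $258.41
Pre-tax total = $112.87 + $258.41 = $371.28
Taxable wages = $6460.21 − $371.28 = $6088.93
Municipal income tax: $6088.93 × 0.0369 = $224.68
Federal tax withheld: $6088.93 × 0.2774 = $1689.07
Medicare tax: $6460.21 × 0.0146 = $94.32
Health insurance premium: $321.93
Total deductions = $112.87 + $258.41 + $224.68 + $1689.07 + $94.32 + $321.93 = $2701.28
Net pay = $6460.21 − $2701.28 = $3758.93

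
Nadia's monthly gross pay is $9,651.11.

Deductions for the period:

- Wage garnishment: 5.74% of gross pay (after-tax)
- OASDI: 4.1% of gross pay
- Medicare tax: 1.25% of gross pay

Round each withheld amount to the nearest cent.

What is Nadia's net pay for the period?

OASDI: $9,651.11 × 0.041 = $395.70
Medicare tax: $9,651.11 × 0.0125 = $120.64
Wage garnishment: $9,651.11 × 0.0574 = $553.97
Total deductions = $395.70 + $120.64 + $553.97 = $1,070.31
Net pay = $9,651.11 − $1,070.31 = $8,580.80

$8,580.80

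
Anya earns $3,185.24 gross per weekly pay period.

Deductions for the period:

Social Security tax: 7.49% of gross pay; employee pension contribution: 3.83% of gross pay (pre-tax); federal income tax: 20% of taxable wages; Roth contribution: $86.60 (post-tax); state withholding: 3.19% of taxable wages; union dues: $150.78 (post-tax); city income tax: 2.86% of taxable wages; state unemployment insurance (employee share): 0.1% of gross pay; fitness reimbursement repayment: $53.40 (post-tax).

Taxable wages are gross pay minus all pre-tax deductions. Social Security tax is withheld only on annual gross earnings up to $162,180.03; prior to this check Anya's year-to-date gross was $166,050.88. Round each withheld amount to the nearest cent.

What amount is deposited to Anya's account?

$1,971.30

Employee pension contribution: $3,185.24 × 0.0383 = $121.99
Taxable wages = $3,185.24 − $121.99 = $3,063.25
Federal income tax: $3,063.25 × 0.2 = $612.65
City income tax: $3,063.25 × 0.0286 = $87.61
State withholding: $3,063.25 × 0.0319 = $97.72
State unemployment insurance (employee share): $3,185.24 × 0.001 = $3.19
Social Security tax: annual cap $162,180.03 already reached (YTD $166,050.88), so $0.00
Union dues: $150.78
Roth contribution: $86.60
Fitness reimbursement repayment: $53.40
Total deductions = $121.99 + $612.65 + $87.61 + $97.72 + $3.19 + $0.00 + $150.78 + $86.60 + $53.40 = $1,213.94
Net pay = $3,185.24 − $1,213.94 = $1,971.30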